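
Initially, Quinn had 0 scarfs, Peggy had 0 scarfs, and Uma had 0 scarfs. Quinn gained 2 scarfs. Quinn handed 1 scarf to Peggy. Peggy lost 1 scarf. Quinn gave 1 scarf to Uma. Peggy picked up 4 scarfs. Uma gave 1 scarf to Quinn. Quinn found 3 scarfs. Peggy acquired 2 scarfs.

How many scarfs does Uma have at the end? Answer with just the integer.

Answer: 0

Derivation:
Tracking counts step by step:
Start: Quinn=0, Peggy=0, Uma=0
Event 1 (Quinn +2): Quinn: 0 -> 2. State: Quinn=2, Peggy=0, Uma=0
Event 2 (Quinn -> Peggy, 1): Quinn: 2 -> 1, Peggy: 0 -> 1. State: Quinn=1, Peggy=1, Uma=0
Event 3 (Peggy -1): Peggy: 1 -> 0. State: Quinn=1, Peggy=0, Uma=0
Event 4 (Quinn -> Uma, 1): Quinn: 1 -> 0, Uma: 0 -> 1. State: Quinn=0, Peggy=0, Uma=1
Event 5 (Peggy +4): Peggy: 0 -> 4. State: Quinn=0, Peggy=4, Uma=1
Event 6 (Uma -> Quinn, 1): Uma: 1 -> 0, Quinn: 0 -> 1. State: Quinn=1, Peggy=4, Uma=0
Event 7 (Quinn +3): Quinn: 1 -> 4. State: Quinn=4, Peggy=4, Uma=0
Event 8 (Peggy +2): Peggy: 4 -> 6. State: Quinn=4, Peggy=6, Uma=0

Uma's final count: 0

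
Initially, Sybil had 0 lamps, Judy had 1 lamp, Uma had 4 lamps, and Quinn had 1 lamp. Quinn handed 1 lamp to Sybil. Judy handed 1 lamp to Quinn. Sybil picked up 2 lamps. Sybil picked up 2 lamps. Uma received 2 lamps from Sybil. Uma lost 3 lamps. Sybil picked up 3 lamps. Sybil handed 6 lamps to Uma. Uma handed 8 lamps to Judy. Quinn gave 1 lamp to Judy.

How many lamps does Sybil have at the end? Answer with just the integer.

Answer: 0

Derivation:
Tracking counts step by step:
Start: Sybil=0, Judy=1, Uma=4, Quinn=1
Event 1 (Quinn -> Sybil, 1): Quinn: 1 -> 0, Sybil: 0 -> 1. State: Sybil=1, Judy=1, Uma=4, Quinn=0
Event 2 (Judy -> Quinn, 1): Judy: 1 -> 0, Quinn: 0 -> 1. State: Sybil=1, Judy=0, Uma=4, Quinn=1
Event 3 (Sybil +2): Sybil: 1 -> 3. State: Sybil=3, Judy=0, Uma=4, Quinn=1
Event 4 (Sybil +2): Sybil: 3 -> 5. State: Sybil=5, Judy=0, Uma=4, Quinn=1
Event 5 (Sybil -> Uma, 2): Sybil: 5 -> 3, Uma: 4 -> 6. State: Sybil=3, Judy=0, Uma=6, Quinn=1
Event 6 (Uma -3): Uma: 6 -> 3. State: Sybil=3, Judy=0, Uma=3, Quinn=1
Event 7 (Sybil +3): Sybil: 3 -> 6. State: Sybil=6, Judy=0, Uma=3, Quinn=1
Event 8 (Sybil -> Uma, 6): Sybil: 6 -> 0, Uma: 3 -> 9. State: Sybil=0, Judy=0, Uma=9, Quinn=1
Event 9 (Uma -> Judy, 8): Uma: 9 -> 1, Judy: 0 -> 8. State: Sybil=0, Judy=8, Uma=1, Quinn=1
Event 10 (Quinn -> Judy, 1): Quinn: 1 -> 0, Judy: 8 -> 9. State: Sybil=0, Judy=9, Uma=1, Quinn=0

Sybil's final count: 0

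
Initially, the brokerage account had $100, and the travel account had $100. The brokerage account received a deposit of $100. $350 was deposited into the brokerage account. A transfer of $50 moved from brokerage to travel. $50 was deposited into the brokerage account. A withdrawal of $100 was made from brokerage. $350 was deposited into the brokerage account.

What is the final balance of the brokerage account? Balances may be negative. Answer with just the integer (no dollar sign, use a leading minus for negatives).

Tracking account balances step by step:
Start: brokerage=100, travel=100
Event 1 (deposit 100 to brokerage): brokerage: 100 + 100 = 200. Balances: brokerage=200, travel=100
Event 2 (deposit 350 to brokerage): brokerage: 200 + 350 = 550. Balances: brokerage=550, travel=100
Event 3 (transfer 50 brokerage -> travel): brokerage: 550 - 50 = 500, travel: 100 + 50 = 150. Balances: brokerage=500, travel=150
Event 4 (deposit 50 to brokerage): brokerage: 500 + 50 = 550. Balances: brokerage=550, travel=150
Event 5 (withdraw 100 from brokerage): brokerage: 550 - 100 = 450. Balances: brokerage=450, travel=150
Event 6 (deposit 350 to brokerage): brokerage: 450 + 350 = 800. Balances: brokerage=800, travel=150

Final balance of brokerage: 800

Answer: 800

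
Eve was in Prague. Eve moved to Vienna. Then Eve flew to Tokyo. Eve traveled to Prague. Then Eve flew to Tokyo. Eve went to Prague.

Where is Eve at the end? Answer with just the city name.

Answer: Prague

Derivation:
Tracking Eve's location:
Start: Eve is in Prague.
After move 1: Prague -> Vienna. Eve is in Vienna.
After move 2: Vienna -> Tokyo. Eve is in Tokyo.
After move 3: Tokyo -> Prague. Eve is in Prague.
After move 4: Prague -> Tokyo. Eve is in Tokyo.
After move 5: Tokyo -> Prague. Eve is in Prague.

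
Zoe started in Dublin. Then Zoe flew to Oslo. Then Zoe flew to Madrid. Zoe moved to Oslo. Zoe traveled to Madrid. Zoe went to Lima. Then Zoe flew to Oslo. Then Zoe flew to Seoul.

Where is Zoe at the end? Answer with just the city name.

Answer: Seoul

Derivation:
Tracking Zoe's location:
Start: Zoe is in Dublin.
After move 1: Dublin -> Oslo. Zoe is in Oslo.
After move 2: Oslo -> Madrid. Zoe is in Madrid.
After move 3: Madrid -> Oslo. Zoe is in Oslo.
After move 4: Oslo -> Madrid. Zoe is in Madrid.
After move 5: Madrid -> Lima. Zoe is in Lima.
After move 6: Lima -> Oslo. Zoe is in Oslo.
After move 7: Oslo -> Seoul. Zoe is in Seoul.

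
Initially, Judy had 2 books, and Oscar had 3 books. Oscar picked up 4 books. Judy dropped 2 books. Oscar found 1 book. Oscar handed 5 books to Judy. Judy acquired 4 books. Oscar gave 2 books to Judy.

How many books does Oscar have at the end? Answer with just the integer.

Answer: 1

Derivation:
Tracking counts step by step:
Start: Judy=2, Oscar=3
Event 1 (Oscar +4): Oscar: 3 -> 7. State: Judy=2, Oscar=7
Event 2 (Judy -2): Judy: 2 -> 0. State: Judy=0, Oscar=7
Event 3 (Oscar +1): Oscar: 7 -> 8. State: Judy=0, Oscar=8
Event 4 (Oscar -> Judy, 5): Oscar: 8 -> 3, Judy: 0 -> 5. State: Judy=5, Oscar=3
Event 5 (Judy +4): Judy: 5 -> 9. State: Judy=9, Oscar=3
Event 6 (Oscar -> Judy, 2): Oscar: 3 -> 1, Judy: 9 -> 11. State: Judy=11, Oscar=1

Oscar's final count: 1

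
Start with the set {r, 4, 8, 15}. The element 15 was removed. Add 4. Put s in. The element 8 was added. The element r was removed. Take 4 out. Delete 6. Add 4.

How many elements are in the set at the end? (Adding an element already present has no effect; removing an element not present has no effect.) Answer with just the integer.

Answer: 3

Derivation:
Tracking the set through each operation:
Start: {15, 4, 8, r}
Event 1 (remove 15): removed. Set: {4, 8, r}
Event 2 (add 4): already present, no change. Set: {4, 8, r}
Event 3 (add s): added. Set: {4, 8, r, s}
Event 4 (add 8): already present, no change. Set: {4, 8, r, s}
Event 5 (remove r): removed. Set: {4, 8, s}
Event 6 (remove 4): removed. Set: {8, s}
Event 7 (remove 6): not present, no change. Set: {8, s}
Event 8 (add 4): added. Set: {4, 8, s}

Final set: {4, 8, s} (size 3)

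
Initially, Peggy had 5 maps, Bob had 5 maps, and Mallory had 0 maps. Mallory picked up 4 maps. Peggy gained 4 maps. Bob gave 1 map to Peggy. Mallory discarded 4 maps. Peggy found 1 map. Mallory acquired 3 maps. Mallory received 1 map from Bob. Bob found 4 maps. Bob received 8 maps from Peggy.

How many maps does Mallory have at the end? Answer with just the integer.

Tracking counts step by step:
Start: Peggy=5, Bob=5, Mallory=0
Event 1 (Mallory +4): Mallory: 0 -> 4. State: Peggy=5, Bob=5, Mallory=4
Event 2 (Peggy +4): Peggy: 5 -> 9. State: Peggy=9, Bob=5, Mallory=4
Event 3 (Bob -> Peggy, 1): Bob: 5 -> 4, Peggy: 9 -> 10. State: Peggy=10, Bob=4, Mallory=4
Event 4 (Mallory -4): Mallory: 4 -> 0. State: Peggy=10, Bob=4, Mallory=0
Event 5 (Peggy +1): Peggy: 10 -> 11. State: Peggy=11, Bob=4, Mallory=0
Event 6 (Mallory +3): Mallory: 0 -> 3. State: Peggy=11, Bob=4, Mallory=3
Event 7 (Bob -> Mallory, 1): Bob: 4 -> 3, Mallory: 3 -> 4. State: Peggy=11, Bob=3, Mallory=4
Event 8 (Bob +4): Bob: 3 -> 7. State: Peggy=11, Bob=7, Mallory=4
Event 9 (Peggy -> Bob, 8): Peggy: 11 -> 3, Bob: 7 -> 15. State: Peggy=3, Bob=15, Mallory=4

Mallory's final count: 4

Answer: 4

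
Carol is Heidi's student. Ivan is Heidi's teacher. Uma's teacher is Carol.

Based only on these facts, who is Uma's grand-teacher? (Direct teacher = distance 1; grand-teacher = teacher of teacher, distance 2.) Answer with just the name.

Reconstructing the teacher chain from the given facts:
  Ivan -> Heidi -> Carol -> Uma
(each arrow means 'teacher of the next')
Positions in the chain (0 = top):
  position of Ivan: 0
  position of Heidi: 1
  position of Carol: 2
  position of Uma: 3

Uma is at position 3; the grand-teacher is 2 steps up the chain, i.e. position 1: Heidi.

Answer: Heidi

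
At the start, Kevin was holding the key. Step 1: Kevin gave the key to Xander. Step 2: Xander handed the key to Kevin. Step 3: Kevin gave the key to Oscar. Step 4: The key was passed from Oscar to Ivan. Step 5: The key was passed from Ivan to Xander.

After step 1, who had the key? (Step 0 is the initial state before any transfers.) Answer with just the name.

Answer: Xander

Derivation:
Tracking the key holder through step 1:
After step 0 (start): Kevin
After step 1: Xander

At step 1, the holder is Xander.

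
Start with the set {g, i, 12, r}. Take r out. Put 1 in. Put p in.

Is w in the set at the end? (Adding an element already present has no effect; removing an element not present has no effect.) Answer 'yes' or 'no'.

Answer: no

Derivation:
Tracking the set through each operation:
Start: {12, g, i, r}
Event 1 (remove r): removed. Set: {12, g, i}
Event 2 (add 1): added. Set: {1, 12, g, i}
Event 3 (add p): added. Set: {1, 12, g, i, p}

Final set: {1, 12, g, i, p} (size 5)
w is NOT in the final set.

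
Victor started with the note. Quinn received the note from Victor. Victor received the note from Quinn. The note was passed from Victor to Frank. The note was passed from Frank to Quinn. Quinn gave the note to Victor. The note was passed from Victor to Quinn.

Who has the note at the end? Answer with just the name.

Tracking the note through each event:
Start: Victor has the note.
After event 1: Quinn has the note.
After event 2: Victor has the note.
After event 3: Frank has the note.
After event 4: Quinn has the note.
After event 5: Victor has the note.
After event 6: Quinn has the note.

Answer: Quinn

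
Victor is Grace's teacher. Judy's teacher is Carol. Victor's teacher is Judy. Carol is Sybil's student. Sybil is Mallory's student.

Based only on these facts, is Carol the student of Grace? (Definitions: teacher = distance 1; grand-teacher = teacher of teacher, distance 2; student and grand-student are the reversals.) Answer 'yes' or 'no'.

Reconstructing the teacher chain from the given facts:
  Mallory -> Sybil -> Carol -> Judy -> Victor -> Grace
(each arrow means 'teacher of the next')
Positions in the chain (0 = top):
  position of Mallory: 0
  position of Sybil: 1
  position of Carol: 2
  position of Judy: 3
  position of Victor: 4
  position of Grace: 5

Carol is at position 2, Grace is at position 5; signed distance (j - i) = 3.
'student' requires j - i = -1. Actual distance is 3, so the relation does NOT hold.

Answer: no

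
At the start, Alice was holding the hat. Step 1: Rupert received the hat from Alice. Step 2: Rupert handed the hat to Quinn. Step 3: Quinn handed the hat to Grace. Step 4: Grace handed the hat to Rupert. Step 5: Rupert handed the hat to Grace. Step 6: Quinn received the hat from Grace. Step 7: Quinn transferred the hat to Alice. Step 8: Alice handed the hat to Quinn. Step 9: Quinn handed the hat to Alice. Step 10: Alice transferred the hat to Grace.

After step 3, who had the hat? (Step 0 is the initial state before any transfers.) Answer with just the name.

Answer: Grace

Derivation:
Tracking the hat holder through step 3:
After step 0 (start): Alice
After step 1: Rupert
After step 2: Quinn
After step 3: Grace

At step 3, the holder is Grace.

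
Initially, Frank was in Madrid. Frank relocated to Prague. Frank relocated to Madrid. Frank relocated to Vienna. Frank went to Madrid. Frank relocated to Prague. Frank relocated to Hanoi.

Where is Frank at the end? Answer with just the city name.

Tracking Frank's location:
Start: Frank is in Madrid.
After move 1: Madrid -> Prague. Frank is in Prague.
After move 2: Prague -> Madrid. Frank is in Madrid.
After move 3: Madrid -> Vienna. Frank is in Vienna.
After move 4: Vienna -> Madrid. Frank is in Madrid.
After move 5: Madrid -> Prague. Frank is in Prague.
After move 6: Prague -> Hanoi. Frank is in Hanoi.

Answer: Hanoi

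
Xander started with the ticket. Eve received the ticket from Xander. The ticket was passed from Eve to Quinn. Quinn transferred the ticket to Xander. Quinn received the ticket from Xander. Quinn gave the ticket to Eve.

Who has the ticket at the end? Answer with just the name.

Tracking the ticket through each event:
Start: Xander has the ticket.
After event 1: Eve has the ticket.
After event 2: Quinn has the ticket.
After event 3: Xander has the ticket.
After event 4: Quinn has the ticket.
After event 5: Eve has the ticket.

Answer: Eve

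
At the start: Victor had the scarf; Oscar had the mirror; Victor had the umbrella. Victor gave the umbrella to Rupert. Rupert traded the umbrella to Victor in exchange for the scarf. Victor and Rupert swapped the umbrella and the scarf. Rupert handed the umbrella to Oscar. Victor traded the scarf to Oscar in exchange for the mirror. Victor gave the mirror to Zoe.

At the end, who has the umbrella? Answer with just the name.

Answer: Oscar

Derivation:
Tracking all object holders:
Start: scarf:Victor, mirror:Oscar, umbrella:Victor
Event 1 (give umbrella: Victor -> Rupert). State: scarf:Victor, mirror:Oscar, umbrella:Rupert
Event 2 (swap umbrella<->scarf: now umbrella:Victor, scarf:Rupert). State: scarf:Rupert, mirror:Oscar, umbrella:Victor
Event 3 (swap umbrella<->scarf: now umbrella:Rupert, scarf:Victor). State: scarf:Victor, mirror:Oscar, umbrella:Rupert
Event 4 (give umbrella: Rupert -> Oscar). State: scarf:Victor, mirror:Oscar, umbrella:Oscar
Event 5 (swap scarf<->mirror: now scarf:Oscar, mirror:Victor). State: scarf:Oscar, mirror:Victor, umbrella:Oscar
Event 6 (give mirror: Victor -> Zoe). State: scarf:Oscar, mirror:Zoe, umbrella:Oscar

Final state: scarf:Oscar, mirror:Zoe, umbrella:Oscar
The umbrella is held by Oscar.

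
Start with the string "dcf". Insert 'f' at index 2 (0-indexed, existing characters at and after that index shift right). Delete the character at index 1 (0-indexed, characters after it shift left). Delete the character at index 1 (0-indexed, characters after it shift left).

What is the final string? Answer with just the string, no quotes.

Answer: df

Derivation:
Applying each edit step by step:
Start: "dcf"
Op 1 (insert 'f' at idx 2): "dcf" -> "dcff"
Op 2 (delete idx 1 = 'c'): "dcff" -> "dff"
Op 3 (delete idx 1 = 'f'): "dff" -> "df"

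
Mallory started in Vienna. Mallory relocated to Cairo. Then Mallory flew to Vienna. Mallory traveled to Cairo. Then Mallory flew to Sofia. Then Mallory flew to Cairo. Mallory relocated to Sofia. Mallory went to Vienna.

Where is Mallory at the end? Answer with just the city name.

Tracking Mallory's location:
Start: Mallory is in Vienna.
After move 1: Vienna -> Cairo. Mallory is in Cairo.
After move 2: Cairo -> Vienna. Mallory is in Vienna.
After move 3: Vienna -> Cairo. Mallory is in Cairo.
After move 4: Cairo -> Sofia. Mallory is in Sofia.
After move 5: Sofia -> Cairo. Mallory is in Cairo.
After move 6: Cairo -> Sofia. Mallory is in Sofia.
After move 7: Sofia -> Vienna. Mallory is in Vienna.

Answer: Vienna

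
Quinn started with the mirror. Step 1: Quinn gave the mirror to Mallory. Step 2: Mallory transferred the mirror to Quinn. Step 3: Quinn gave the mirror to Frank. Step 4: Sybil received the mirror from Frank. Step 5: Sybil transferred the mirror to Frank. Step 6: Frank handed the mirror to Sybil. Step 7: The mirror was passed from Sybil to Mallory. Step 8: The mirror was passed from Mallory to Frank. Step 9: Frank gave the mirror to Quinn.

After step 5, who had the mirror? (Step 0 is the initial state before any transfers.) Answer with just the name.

Tracking the mirror holder through step 5:
After step 0 (start): Quinn
After step 1: Mallory
After step 2: Quinn
After step 3: Frank
After step 4: Sybil
After step 5: Frank

At step 5, the holder is Frank.

Answer: Frank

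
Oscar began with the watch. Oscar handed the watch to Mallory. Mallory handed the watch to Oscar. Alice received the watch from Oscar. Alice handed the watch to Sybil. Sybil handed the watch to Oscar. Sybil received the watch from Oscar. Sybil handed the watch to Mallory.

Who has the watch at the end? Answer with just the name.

Answer: Mallory

Derivation:
Tracking the watch through each event:
Start: Oscar has the watch.
After event 1: Mallory has the watch.
After event 2: Oscar has the watch.
After event 3: Alice has the watch.
After event 4: Sybil has the watch.
After event 5: Oscar has the watch.
After event 6: Sybil has the watch.
After event 7: Mallory has the watch.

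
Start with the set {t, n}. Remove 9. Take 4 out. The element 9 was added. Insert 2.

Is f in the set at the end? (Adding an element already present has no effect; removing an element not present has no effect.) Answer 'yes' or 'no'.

Answer: no

Derivation:
Tracking the set through each operation:
Start: {n, t}
Event 1 (remove 9): not present, no change. Set: {n, t}
Event 2 (remove 4): not present, no change. Set: {n, t}
Event 3 (add 9): added. Set: {9, n, t}
Event 4 (add 2): added. Set: {2, 9, n, t}

Final set: {2, 9, n, t} (size 4)
f is NOT in the final set.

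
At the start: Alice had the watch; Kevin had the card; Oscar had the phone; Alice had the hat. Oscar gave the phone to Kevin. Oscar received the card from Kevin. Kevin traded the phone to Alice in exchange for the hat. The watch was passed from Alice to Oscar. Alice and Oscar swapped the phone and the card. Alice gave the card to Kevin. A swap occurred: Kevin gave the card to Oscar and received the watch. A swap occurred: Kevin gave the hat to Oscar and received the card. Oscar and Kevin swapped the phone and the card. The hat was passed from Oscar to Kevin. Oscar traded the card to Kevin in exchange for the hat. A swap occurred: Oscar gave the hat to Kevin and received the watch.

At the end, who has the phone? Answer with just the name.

Answer: Kevin

Derivation:
Tracking all object holders:
Start: watch:Alice, card:Kevin, phone:Oscar, hat:Alice
Event 1 (give phone: Oscar -> Kevin). State: watch:Alice, card:Kevin, phone:Kevin, hat:Alice
Event 2 (give card: Kevin -> Oscar). State: watch:Alice, card:Oscar, phone:Kevin, hat:Alice
Event 3 (swap phone<->hat: now phone:Alice, hat:Kevin). State: watch:Alice, card:Oscar, phone:Alice, hat:Kevin
Event 4 (give watch: Alice -> Oscar). State: watch:Oscar, card:Oscar, phone:Alice, hat:Kevin
Event 5 (swap phone<->card: now phone:Oscar, card:Alice). State: watch:Oscar, card:Alice, phone:Oscar, hat:Kevin
Event 6 (give card: Alice -> Kevin). State: watch:Oscar, card:Kevin, phone:Oscar, hat:Kevin
Event 7 (swap card<->watch: now card:Oscar, watch:Kevin). State: watch:Kevin, card:Oscar, phone:Oscar, hat:Kevin
Event 8 (swap hat<->card: now hat:Oscar, card:Kevin). State: watch:Kevin, card:Kevin, phone:Oscar, hat:Oscar
Event 9 (swap phone<->card: now phone:Kevin, card:Oscar). State: watch:Kevin, card:Oscar, phone:Kevin, hat:Oscar
Event 10 (give hat: Oscar -> Kevin). State: watch:Kevin, card:Oscar, phone:Kevin, hat:Kevin
Event 11 (swap card<->hat: now card:Kevin, hat:Oscar). State: watch:Kevin, card:Kevin, phone:Kevin, hat:Oscar
Event 12 (swap hat<->watch: now hat:Kevin, watch:Oscar). State: watch:Oscar, card:Kevin, phone:Kevin, hat:Kevin

Final state: watch:Oscar, card:Kevin, phone:Kevin, hat:Kevin
The phone is held by Kevin.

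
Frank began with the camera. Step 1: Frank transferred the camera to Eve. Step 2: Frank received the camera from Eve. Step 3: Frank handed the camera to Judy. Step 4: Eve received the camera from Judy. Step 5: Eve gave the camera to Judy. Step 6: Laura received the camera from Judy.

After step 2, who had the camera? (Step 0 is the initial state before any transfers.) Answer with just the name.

Tracking the camera holder through step 2:
After step 0 (start): Frank
After step 1: Eve
After step 2: Frank

At step 2, the holder is Frank.

Answer: Frank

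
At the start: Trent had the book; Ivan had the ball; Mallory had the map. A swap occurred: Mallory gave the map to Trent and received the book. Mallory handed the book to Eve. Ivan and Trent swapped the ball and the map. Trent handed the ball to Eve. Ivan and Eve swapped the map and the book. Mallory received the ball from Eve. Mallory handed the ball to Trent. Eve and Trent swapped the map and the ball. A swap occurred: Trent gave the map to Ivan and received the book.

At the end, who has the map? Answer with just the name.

Answer: Ivan

Derivation:
Tracking all object holders:
Start: book:Trent, ball:Ivan, map:Mallory
Event 1 (swap map<->book: now map:Trent, book:Mallory). State: book:Mallory, ball:Ivan, map:Trent
Event 2 (give book: Mallory -> Eve). State: book:Eve, ball:Ivan, map:Trent
Event 3 (swap ball<->map: now ball:Trent, map:Ivan). State: book:Eve, ball:Trent, map:Ivan
Event 4 (give ball: Trent -> Eve). State: book:Eve, ball:Eve, map:Ivan
Event 5 (swap map<->book: now map:Eve, book:Ivan). State: book:Ivan, ball:Eve, map:Eve
Event 6 (give ball: Eve -> Mallory). State: book:Ivan, ball:Mallory, map:Eve
Event 7 (give ball: Mallory -> Trent). State: book:Ivan, ball:Trent, map:Eve
Event 8 (swap map<->ball: now map:Trent, ball:Eve). State: book:Ivan, ball:Eve, map:Trent
Event 9 (swap map<->book: now map:Ivan, book:Trent). State: book:Trent, ball:Eve, map:Ivan

Final state: book:Trent, ball:Eve, map:Ivan
The map is held by Ivan.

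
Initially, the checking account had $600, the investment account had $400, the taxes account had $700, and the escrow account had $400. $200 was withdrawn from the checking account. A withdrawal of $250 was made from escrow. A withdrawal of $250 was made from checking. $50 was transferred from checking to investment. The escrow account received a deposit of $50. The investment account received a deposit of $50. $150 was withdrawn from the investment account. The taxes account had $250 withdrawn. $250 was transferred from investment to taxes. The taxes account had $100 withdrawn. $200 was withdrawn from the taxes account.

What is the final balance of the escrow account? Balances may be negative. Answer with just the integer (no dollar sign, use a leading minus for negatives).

Tracking account balances step by step:
Start: checking=600, investment=400, taxes=700, escrow=400
Event 1 (withdraw 200 from checking): checking: 600 - 200 = 400. Balances: checking=400, investment=400, taxes=700, escrow=400
Event 2 (withdraw 250 from escrow): escrow: 400 - 250 = 150. Balances: checking=400, investment=400, taxes=700, escrow=150
Event 3 (withdraw 250 from checking): checking: 400 - 250 = 150. Balances: checking=150, investment=400, taxes=700, escrow=150
Event 4 (transfer 50 checking -> investment): checking: 150 - 50 = 100, investment: 400 + 50 = 450. Balances: checking=100, investment=450, taxes=700, escrow=150
Event 5 (deposit 50 to escrow): escrow: 150 + 50 = 200. Balances: checking=100, investment=450, taxes=700, escrow=200
Event 6 (deposit 50 to investment): investment: 450 + 50 = 500. Balances: checking=100, investment=500, taxes=700, escrow=200
Event 7 (withdraw 150 from investment): investment: 500 - 150 = 350. Balances: checking=100, investment=350, taxes=700, escrow=200
Event 8 (withdraw 250 from taxes): taxes: 700 - 250 = 450. Balances: checking=100, investment=350, taxes=450, escrow=200
Event 9 (transfer 250 investment -> taxes): investment: 350 - 250 = 100, taxes: 450 + 250 = 700. Balances: checking=100, investment=100, taxes=700, escrow=200
Event 10 (withdraw 100 from taxes): taxes: 700 - 100 = 600. Balances: checking=100, investment=100, taxes=600, escrow=200
Event 11 (withdraw 200 from taxes): taxes: 600 - 200 = 400. Balances: checking=100, investment=100, taxes=400, escrow=200

Final balance of escrow: 200

Answer: 200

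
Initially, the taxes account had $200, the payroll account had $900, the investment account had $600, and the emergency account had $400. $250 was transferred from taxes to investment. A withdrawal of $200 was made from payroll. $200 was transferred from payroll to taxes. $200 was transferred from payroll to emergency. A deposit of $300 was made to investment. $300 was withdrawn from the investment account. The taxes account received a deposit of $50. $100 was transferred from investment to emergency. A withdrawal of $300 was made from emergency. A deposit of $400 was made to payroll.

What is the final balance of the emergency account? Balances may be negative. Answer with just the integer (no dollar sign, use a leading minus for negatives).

Answer: 400

Derivation:
Tracking account balances step by step:
Start: taxes=200, payroll=900, investment=600, emergency=400
Event 1 (transfer 250 taxes -> investment): taxes: 200 - 250 = -50, investment: 600 + 250 = 850. Balances: taxes=-50, payroll=900, investment=850, emergency=400
Event 2 (withdraw 200 from payroll): payroll: 900 - 200 = 700. Balances: taxes=-50, payroll=700, investment=850, emergency=400
Event 3 (transfer 200 payroll -> taxes): payroll: 700 - 200 = 500, taxes: -50 + 200 = 150. Balances: taxes=150, payroll=500, investment=850, emergency=400
Event 4 (transfer 200 payroll -> emergency): payroll: 500 - 200 = 300, emergency: 400 + 200 = 600. Balances: taxes=150, payroll=300, investment=850, emergency=600
Event 5 (deposit 300 to investment): investment: 850 + 300 = 1150. Balances: taxes=150, payroll=300, investment=1150, emergency=600
Event 6 (withdraw 300 from investment): investment: 1150 - 300 = 850. Balances: taxes=150, payroll=300, investment=850, emergency=600
Event 7 (deposit 50 to taxes): taxes: 150 + 50 = 200. Balances: taxes=200, payroll=300, investment=850, emergency=600
Event 8 (transfer 100 investment -> emergency): investment: 850 - 100 = 750, emergency: 600 + 100 = 700. Balances: taxes=200, payroll=300, investment=750, emergency=700
Event 9 (withdraw 300 from emergency): emergency: 700 - 300 = 400. Balances: taxes=200, payroll=300, investment=750, emergency=400
Event 10 (deposit 400 to payroll): payroll: 300 + 400 = 700. Balances: taxes=200, payroll=700, investment=750, emergency=400

Final balance of emergency: 400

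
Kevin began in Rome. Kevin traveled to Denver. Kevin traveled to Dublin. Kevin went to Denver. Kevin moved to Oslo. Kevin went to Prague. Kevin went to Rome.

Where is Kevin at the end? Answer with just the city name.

Answer: Rome

Derivation:
Tracking Kevin's location:
Start: Kevin is in Rome.
After move 1: Rome -> Denver. Kevin is in Denver.
After move 2: Denver -> Dublin. Kevin is in Dublin.
After move 3: Dublin -> Denver. Kevin is in Denver.
After move 4: Denver -> Oslo. Kevin is in Oslo.
After move 5: Oslo -> Prague. Kevin is in Prague.
After move 6: Prague -> Rome. Kevin is in Rome.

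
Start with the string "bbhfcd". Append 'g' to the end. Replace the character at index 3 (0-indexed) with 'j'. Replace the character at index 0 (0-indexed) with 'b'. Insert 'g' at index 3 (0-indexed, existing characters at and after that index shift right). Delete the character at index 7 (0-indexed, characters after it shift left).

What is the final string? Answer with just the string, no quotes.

Answer: bbhgjcd

Derivation:
Applying each edit step by step:
Start: "bbhfcd"
Op 1 (append 'g'): "bbhfcd" -> "bbhfcdg"
Op 2 (replace idx 3: 'f' -> 'j'): "bbhfcdg" -> "bbhjcdg"
Op 3 (replace idx 0: 'b' -> 'b'): "bbhjcdg" -> "bbhjcdg"
Op 4 (insert 'g' at idx 3): "bbhjcdg" -> "bbhgjcdg"
Op 5 (delete idx 7 = 'g'): "bbhgjcdg" -> "bbhgjcd"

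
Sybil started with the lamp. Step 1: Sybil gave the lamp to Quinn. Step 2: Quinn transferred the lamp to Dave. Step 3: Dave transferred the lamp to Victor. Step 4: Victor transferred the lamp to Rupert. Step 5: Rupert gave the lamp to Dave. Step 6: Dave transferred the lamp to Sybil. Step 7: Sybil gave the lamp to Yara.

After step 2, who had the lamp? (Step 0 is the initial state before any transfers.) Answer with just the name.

Answer: Dave

Derivation:
Tracking the lamp holder through step 2:
After step 0 (start): Sybil
After step 1: Quinn
After step 2: Dave

At step 2, the holder is Dave.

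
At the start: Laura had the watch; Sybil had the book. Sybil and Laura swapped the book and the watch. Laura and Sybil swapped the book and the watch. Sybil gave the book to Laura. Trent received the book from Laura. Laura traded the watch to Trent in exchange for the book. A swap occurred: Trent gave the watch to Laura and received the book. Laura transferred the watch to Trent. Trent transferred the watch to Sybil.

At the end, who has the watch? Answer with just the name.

Answer: Sybil

Derivation:
Tracking all object holders:
Start: watch:Laura, book:Sybil
Event 1 (swap book<->watch: now book:Laura, watch:Sybil). State: watch:Sybil, book:Laura
Event 2 (swap book<->watch: now book:Sybil, watch:Laura). State: watch:Laura, book:Sybil
Event 3 (give book: Sybil -> Laura). State: watch:Laura, book:Laura
Event 4 (give book: Laura -> Trent). State: watch:Laura, book:Trent
Event 5 (swap watch<->book: now watch:Trent, book:Laura). State: watch:Trent, book:Laura
Event 6 (swap watch<->book: now watch:Laura, book:Trent). State: watch:Laura, book:Trent
Event 7 (give watch: Laura -> Trent). State: watch:Trent, book:Trent
Event 8 (give watch: Trent -> Sybil). State: watch:Sybil, book:Trent

Final state: watch:Sybil, book:Trent
The watch is held by Sybil.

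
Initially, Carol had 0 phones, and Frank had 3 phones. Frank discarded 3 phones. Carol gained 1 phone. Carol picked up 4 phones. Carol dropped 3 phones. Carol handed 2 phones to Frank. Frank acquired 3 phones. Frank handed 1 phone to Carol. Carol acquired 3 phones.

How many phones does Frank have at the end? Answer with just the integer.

Tracking counts step by step:
Start: Carol=0, Frank=3
Event 1 (Frank -3): Frank: 3 -> 0. State: Carol=0, Frank=0
Event 2 (Carol +1): Carol: 0 -> 1. State: Carol=1, Frank=0
Event 3 (Carol +4): Carol: 1 -> 5. State: Carol=5, Frank=0
Event 4 (Carol -3): Carol: 5 -> 2. State: Carol=2, Frank=0
Event 5 (Carol -> Frank, 2): Carol: 2 -> 0, Frank: 0 -> 2. State: Carol=0, Frank=2
Event 6 (Frank +3): Frank: 2 -> 5. State: Carol=0, Frank=5
Event 7 (Frank -> Carol, 1): Frank: 5 -> 4, Carol: 0 -> 1. State: Carol=1, Frank=4
Event 8 (Carol +3): Carol: 1 -> 4. State: Carol=4, Frank=4

Frank's final count: 4

Answer: 4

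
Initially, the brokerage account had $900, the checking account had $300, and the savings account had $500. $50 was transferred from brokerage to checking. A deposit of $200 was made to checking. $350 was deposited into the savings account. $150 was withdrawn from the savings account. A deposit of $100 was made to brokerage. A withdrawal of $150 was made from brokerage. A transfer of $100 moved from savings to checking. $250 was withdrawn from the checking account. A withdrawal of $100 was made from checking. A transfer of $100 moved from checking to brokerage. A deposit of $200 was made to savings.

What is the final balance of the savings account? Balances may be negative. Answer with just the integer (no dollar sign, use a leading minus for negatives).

Tracking account balances step by step:
Start: brokerage=900, checking=300, savings=500
Event 1 (transfer 50 brokerage -> checking): brokerage: 900 - 50 = 850, checking: 300 + 50 = 350. Balances: brokerage=850, checking=350, savings=500
Event 2 (deposit 200 to checking): checking: 350 + 200 = 550. Balances: brokerage=850, checking=550, savings=500
Event 3 (deposit 350 to savings): savings: 500 + 350 = 850. Balances: brokerage=850, checking=550, savings=850
Event 4 (withdraw 150 from savings): savings: 850 - 150 = 700. Balances: brokerage=850, checking=550, savings=700
Event 5 (deposit 100 to brokerage): brokerage: 850 + 100 = 950. Balances: brokerage=950, checking=550, savings=700
Event 6 (withdraw 150 from brokerage): brokerage: 950 - 150 = 800. Balances: brokerage=800, checking=550, savings=700
Event 7 (transfer 100 savings -> checking): savings: 700 - 100 = 600, checking: 550 + 100 = 650. Balances: brokerage=800, checking=650, savings=600
Event 8 (withdraw 250 from checking): checking: 650 - 250 = 400. Balances: brokerage=800, checking=400, savings=600
Event 9 (withdraw 100 from checking): checking: 400 - 100 = 300. Balances: brokerage=800, checking=300, savings=600
Event 10 (transfer 100 checking -> brokerage): checking: 300 - 100 = 200, brokerage: 800 + 100 = 900. Balances: brokerage=900, checking=200, savings=600
Event 11 (deposit 200 to savings): savings: 600 + 200 = 800. Balances: brokerage=900, checking=200, savings=800

Final balance of savings: 800

Answer: 800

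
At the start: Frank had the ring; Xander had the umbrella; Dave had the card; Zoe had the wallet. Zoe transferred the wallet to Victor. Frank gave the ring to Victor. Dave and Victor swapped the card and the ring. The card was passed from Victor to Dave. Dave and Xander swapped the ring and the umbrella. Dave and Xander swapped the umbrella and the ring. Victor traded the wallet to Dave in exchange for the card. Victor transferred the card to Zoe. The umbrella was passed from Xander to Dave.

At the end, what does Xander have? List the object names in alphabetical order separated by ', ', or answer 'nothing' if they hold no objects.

Answer: nothing

Derivation:
Tracking all object holders:
Start: ring:Frank, umbrella:Xander, card:Dave, wallet:Zoe
Event 1 (give wallet: Zoe -> Victor). State: ring:Frank, umbrella:Xander, card:Dave, wallet:Victor
Event 2 (give ring: Frank -> Victor). State: ring:Victor, umbrella:Xander, card:Dave, wallet:Victor
Event 3 (swap card<->ring: now card:Victor, ring:Dave). State: ring:Dave, umbrella:Xander, card:Victor, wallet:Victor
Event 4 (give card: Victor -> Dave). State: ring:Dave, umbrella:Xander, card:Dave, wallet:Victor
Event 5 (swap ring<->umbrella: now ring:Xander, umbrella:Dave). State: ring:Xander, umbrella:Dave, card:Dave, wallet:Victor
Event 6 (swap umbrella<->ring: now umbrella:Xander, ring:Dave). State: ring:Dave, umbrella:Xander, card:Dave, wallet:Victor
Event 7 (swap wallet<->card: now wallet:Dave, card:Victor). State: ring:Dave, umbrella:Xander, card:Victor, wallet:Dave
Event 8 (give card: Victor -> Zoe). State: ring:Dave, umbrella:Xander, card:Zoe, wallet:Dave
Event 9 (give umbrella: Xander -> Dave). State: ring:Dave, umbrella:Dave, card:Zoe, wallet:Dave

Final state: ring:Dave, umbrella:Dave, card:Zoe, wallet:Dave
Xander holds: (nothing).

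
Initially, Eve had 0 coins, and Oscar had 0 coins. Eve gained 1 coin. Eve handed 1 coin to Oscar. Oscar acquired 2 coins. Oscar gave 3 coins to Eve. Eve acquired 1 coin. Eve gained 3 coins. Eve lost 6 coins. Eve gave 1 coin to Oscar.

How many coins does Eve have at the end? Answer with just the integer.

Answer: 0

Derivation:
Tracking counts step by step:
Start: Eve=0, Oscar=0
Event 1 (Eve +1): Eve: 0 -> 1. State: Eve=1, Oscar=0
Event 2 (Eve -> Oscar, 1): Eve: 1 -> 0, Oscar: 0 -> 1. State: Eve=0, Oscar=1
Event 3 (Oscar +2): Oscar: 1 -> 3. State: Eve=0, Oscar=3
Event 4 (Oscar -> Eve, 3): Oscar: 3 -> 0, Eve: 0 -> 3. State: Eve=3, Oscar=0
Event 5 (Eve +1): Eve: 3 -> 4. State: Eve=4, Oscar=0
Event 6 (Eve +3): Eve: 4 -> 7. State: Eve=7, Oscar=0
Event 7 (Eve -6): Eve: 7 -> 1. State: Eve=1, Oscar=0
Event 8 (Eve -> Oscar, 1): Eve: 1 -> 0, Oscar: 0 -> 1. State: Eve=0, Oscar=1

Eve's final count: 0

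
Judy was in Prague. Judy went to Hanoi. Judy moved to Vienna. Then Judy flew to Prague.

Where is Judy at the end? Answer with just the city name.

Answer: Prague

Derivation:
Tracking Judy's location:
Start: Judy is in Prague.
After move 1: Prague -> Hanoi. Judy is in Hanoi.
After move 2: Hanoi -> Vienna. Judy is in Vienna.
After move 3: Vienna -> Prague. Judy is in Prague.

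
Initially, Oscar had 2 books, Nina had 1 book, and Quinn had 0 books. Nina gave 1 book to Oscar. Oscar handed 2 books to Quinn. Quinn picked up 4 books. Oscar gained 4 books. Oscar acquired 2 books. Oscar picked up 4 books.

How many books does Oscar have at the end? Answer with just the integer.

Answer: 11

Derivation:
Tracking counts step by step:
Start: Oscar=2, Nina=1, Quinn=0
Event 1 (Nina -> Oscar, 1): Nina: 1 -> 0, Oscar: 2 -> 3. State: Oscar=3, Nina=0, Quinn=0
Event 2 (Oscar -> Quinn, 2): Oscar: 3 -> 1, Quinn: 0 -> 2. State: Oscar=1, Nina=0, Quinn=2
Event 3 (Quinn +4): Quinn: 2 -> 6. State: Oscar=1, Nina=0, Quinn=6
Event 4 (Oscar +4): Oscar: 1 -> 5. State: Oscar=5, Nina=0, Quinn=6
Event 5 (Oscar +2): Oscar: 5 -> 7. State: Oscar=7, Nina=0, Quinn=6
Event 6 (Oscar +4): Oscar: 7 -> 11. State: Oscar=11, Nina=0, Quinn=6

Oscar's final count: 11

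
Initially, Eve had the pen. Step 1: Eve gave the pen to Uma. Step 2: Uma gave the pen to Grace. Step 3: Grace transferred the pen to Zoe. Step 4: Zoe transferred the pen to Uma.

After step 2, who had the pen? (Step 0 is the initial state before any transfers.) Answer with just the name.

Tracking the pen holder through step 2:
After step 0 (start): Eve
After step 1: Uma
After step 2: Grace

At step 2, the holder is Grace.

Answer: Grace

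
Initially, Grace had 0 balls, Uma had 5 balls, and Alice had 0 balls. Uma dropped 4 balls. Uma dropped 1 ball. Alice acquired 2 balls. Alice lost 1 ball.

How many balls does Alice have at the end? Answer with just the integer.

Answer: 1

Derivation:
Tracking counts step by step:
Start: Grace=0, Uma=5, Alice=0
Event 1 (Uma -4): Uma: 5 -> 1. State: Grace=0, Uma=1, Alice=0
Event 2 (Uma -1): Uma: 1 -> 0. State: Grace=0, Uma=0, Alice=0
Event 3 (Alice +2): Alice: 0 -> 2. State: Grace=0, Uma=0, Alice=2
Event 4 (Alice -1): Alice: 2 -> 1. State: Grace=0, Uma=0, Alice=1

Alice's final count: 1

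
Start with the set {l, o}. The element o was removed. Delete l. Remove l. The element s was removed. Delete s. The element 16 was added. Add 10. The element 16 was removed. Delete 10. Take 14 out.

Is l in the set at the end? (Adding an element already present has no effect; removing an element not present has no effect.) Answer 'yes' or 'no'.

Answer: no

Derivation:
Tracking the set through each operation:
Start: {l, o}
Event 1 (remove o): removed. Set: {l}
Event 2 (remove l): removed. Set: {}
Event 3 (remove l): not present, no change. Set: {}
Event 4 (remove s): not present, no change. Set: {}
Event 5 (remove s): not present, no change. Set: {}
Event 6 (add 16): added. Set: {16}
Event 7 (add 10): added. Set: {10, 16}
Event 8 (remove 16): removed. Set: {10}
Event 9 (remove 10): removed. Set: {}
Event 10 (remove 14): not present, no change. Set: {}

Final set: {} (size 0)
l is NOT in the final set.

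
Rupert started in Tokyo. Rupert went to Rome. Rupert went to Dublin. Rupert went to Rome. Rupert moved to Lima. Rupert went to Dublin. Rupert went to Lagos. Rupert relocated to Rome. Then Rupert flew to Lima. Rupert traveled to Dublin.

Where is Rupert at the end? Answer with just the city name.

Tracking Rupert's location:
Start: Rupert is in Tokyo.
After move 1: Tokyo -> Rome. Rupert is in Rome.
After move 2: Rome -> Dublin. Rupert is in Dublin.
After move 3: Dublin -> Rome. Rupert is in Rome.
After move 4: Rome -> Lima. Rupert is in Lima.
After move 5: Lima -> Dublin. Rupert is in Dublin.
After move 6: Dublin -> Lagos. Rupert is in Lagos.
After move 7: Lagos -> Rome. Rupert is in Rome.
After move 8: Rome -> Lima. Rupert is in Lima.
After move 9: Lima -> Dublin. Rupert is in Dublin.

Answer: Dublin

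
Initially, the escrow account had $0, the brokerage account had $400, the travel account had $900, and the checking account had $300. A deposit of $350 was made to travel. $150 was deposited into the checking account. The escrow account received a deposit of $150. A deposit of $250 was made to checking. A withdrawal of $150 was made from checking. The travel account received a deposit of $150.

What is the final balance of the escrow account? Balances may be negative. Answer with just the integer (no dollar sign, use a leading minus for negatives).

Tracking account balances step by step:
Start: escrow=0, brokerage=400, travel=900, checking=300
Event 1 (deposit 350 to travel): travel: 900 + 350 = 1250. Balances: escrow=0, brokerage=400, travel=1250, checking=300
Event 2 (deposit 150 to checking): checking: 300 + 150 = 450. Balances: escrow=0, brokerage=400, travel=1250, checking=450
Event 3 (deposit 150 to escrow): escrow: 0 + 150 = 150. Balances: escrow=150, brokerage=400, travel=1250, checking=450
Event 4 (deposit 250 to checking): checking: 450 + 250 = 700. Balances: escrow=150, brokerage=400, travel=1250, checking=700
Event 5 (withdraw 150 from checking): checking: 700 - 150 = 550. Balances: escrow=150, brokerage=400, travel=1250, checking=550
Event 6 (deposit 150 to travel): travel: 1250 + 150 = 1400. Balances: escrow=150, brokerage=400, travel=1400, checking=550

Final balance of escrow: 150

Answer: 150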